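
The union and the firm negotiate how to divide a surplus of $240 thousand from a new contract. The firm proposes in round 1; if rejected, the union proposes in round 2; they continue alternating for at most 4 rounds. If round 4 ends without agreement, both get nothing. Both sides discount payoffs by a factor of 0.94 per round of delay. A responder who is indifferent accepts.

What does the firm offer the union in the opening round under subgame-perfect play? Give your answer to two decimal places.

Work backward from the last round.
Round 4 (the union proposes): rejection yields 0 for the firm; the union offers 0 and keeps 240.
Round 3 (the firm proposes): the union can get 240 next round, worth 0.94 × 240 = 225.6 now, so the firm offers 225.6, keeping 14.4.
Round 2 (the union proposes): the firm can get 14.4 next round, worth 0.94 × 14.4 = 13.536 now, so the union offers 13.536, keeping 226.464.
Round 1 (the firm proposes): the union can get 226.464 next round, worth 0.94 × 226.464 = 212.87616 now, so the firm offers 212.87616, keeping 27.12384.

212.88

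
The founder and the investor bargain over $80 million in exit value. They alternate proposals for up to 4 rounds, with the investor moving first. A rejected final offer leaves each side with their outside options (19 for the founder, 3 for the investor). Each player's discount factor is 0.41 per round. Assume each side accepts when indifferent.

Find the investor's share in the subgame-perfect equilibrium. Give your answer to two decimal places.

Solve by backward induction from round 4.
Round 4 (the founder proposes): the investor gets 3 if talks fail, so the founder offers 3 and keeps 77.
Round 3 (the investor proposes): the founder can get 77 next round, worth 0.41 × 77 = 31.57 now, so the investor offers 31.57, keeping 48.43.
Round 2 (the founder proposes): the investor can get 48.43 next round, worth 0.41 × 48.43 = 19.8563 now. The founder offers 19.8563 and keeps 80 − 19.8563 = 60.1437.
Round 1 (the investor proposes): the founder can get 60.1437 next round, worth 0.41 × 60.1437 = 24.658917 now, so the investor offers 24.658917, keeping 55.341083.

55.34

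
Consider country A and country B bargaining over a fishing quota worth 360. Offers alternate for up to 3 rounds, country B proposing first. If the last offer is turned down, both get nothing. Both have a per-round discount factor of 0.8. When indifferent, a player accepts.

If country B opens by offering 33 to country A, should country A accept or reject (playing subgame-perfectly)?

Work out country A's continuation value if the offer is rejected.
Round 3 (country B proposes): country A will accept anything ≥ 0, so country B offers 0 and keeps 360.
Round 2 (country A proposes): country B can get 360 next round, worth 0.8 × 360 = 288 now; country A offers that and keeps 72.
So by rejecting in round 1, country A gets 72 next round, worth 0.8 × 72 = 57.6 now.
Offer 33 < 57.6, so country A rejects.

Reject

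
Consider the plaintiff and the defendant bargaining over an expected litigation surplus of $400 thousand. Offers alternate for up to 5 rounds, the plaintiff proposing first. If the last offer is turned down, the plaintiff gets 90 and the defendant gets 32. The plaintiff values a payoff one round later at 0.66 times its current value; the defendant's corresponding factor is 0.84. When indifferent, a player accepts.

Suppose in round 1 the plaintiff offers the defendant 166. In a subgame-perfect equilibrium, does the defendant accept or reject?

Reject

Work out the defendant's continuation value if the offer is rejected.
Round 5 (the plaintiff proposes): the defendant gets 32 if talks fail, so the plaintiff offers 32 and keeps 368.
Round 4 (the defendant proposes): the plaintiff can get 368 next round, worth 0.66 × 368 = 242.88 now, so the defendant offers 242.88, keeping 157.12.
Round 3 (the plaintiff proposes): the defendant can get 157.12 next round, worth 0.84 × 157.12 = 131.9808 now, so the plaintiff offers 131.9808, keeping 268.0192.
Round 2 (the defendant proposes): the plaintiff can get 268.0192 next round, worth 0.66 × 268.0192 = 176.892672 now; the defendant offers that and keeps 223.107328.
So by rejecting in round 1, the defendant gets 223.107328 next round, worth 0.84 × 223.107328 = 187.41015552 now.
Offer 166 < 187.41015552, so the defendant rejects.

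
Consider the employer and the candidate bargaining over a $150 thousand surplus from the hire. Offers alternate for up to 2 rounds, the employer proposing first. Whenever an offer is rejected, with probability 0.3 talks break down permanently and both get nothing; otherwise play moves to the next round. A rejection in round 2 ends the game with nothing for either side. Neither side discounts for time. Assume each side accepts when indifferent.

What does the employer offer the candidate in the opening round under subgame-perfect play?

Round 2 (the candidate proposes): the employer will accept anything ≥ 0, so the candidate offers 0 and keeps 150.
Round 1 (the employer proposes): rejecting gives the candidate an expected 0.7 × 150 = 105. The employer offers 105 and keeps 150 − 105 = 45.

105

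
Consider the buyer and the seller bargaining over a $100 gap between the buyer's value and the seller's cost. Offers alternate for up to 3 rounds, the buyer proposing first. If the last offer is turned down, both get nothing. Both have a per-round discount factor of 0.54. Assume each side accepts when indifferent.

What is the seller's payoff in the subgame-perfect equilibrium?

24.84

Round 3 (the buyer proposes): rejection yields 0 for the seller; the buyer offers 0 and keeps 100.
Round 2 (the seller proposes): the buyer can get 100 next round, worth 0.54 × 100 = 54 now; the seller offers that and keeps 46.
Round 1 (the buyer proposes): the seller can get 46 next round, worth 0.54 × 46 = 24.84 now, so the buyer offers 24.84, keeping 75.16.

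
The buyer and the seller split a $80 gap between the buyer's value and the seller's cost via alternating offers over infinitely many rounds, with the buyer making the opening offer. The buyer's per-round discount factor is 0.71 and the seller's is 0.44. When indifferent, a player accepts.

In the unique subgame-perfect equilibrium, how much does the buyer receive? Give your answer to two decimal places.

Let x be the buyer's share when the buyer proposes and y be the seller's share when the seller proposes.
The seller accepts iff offered ≥ 0.44·y, so x = 80 − 0.44y. Symmetrically y = 80 − 0.71x.
Substituting: x = 80 − 0.44(80 − 0.71x), giving x(1 − 0.71·0.44) = 80(1 − 0.44).
So x = 80 × 0.56 / 0.6876 ≈ 65.1542, and the seller receives 80 − x ≈ 14.8458.

65.15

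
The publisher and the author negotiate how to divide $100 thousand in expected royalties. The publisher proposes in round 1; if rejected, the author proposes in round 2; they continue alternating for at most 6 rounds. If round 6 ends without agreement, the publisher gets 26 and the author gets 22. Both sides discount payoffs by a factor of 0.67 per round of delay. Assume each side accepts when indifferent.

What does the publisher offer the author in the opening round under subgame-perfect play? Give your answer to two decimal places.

42.03

Work backward from the last round.
Round 6 (the author proposes): the publisher gets 26 if talks fail, so the author offers 26 and keeps 74.
Round 5 (the publisher proposes): the author can get 74 next round, worth 0.67 × 74 = 49.58 now; the publisher offers that and keeps 50.42.
Round 4 (the author proposes): the publisher can get 50.42 next round, worth 0.67 × 50.42 = 33.7814 now. The author offers 33.7814 and keeps 100 − 33.7814 = 66.2186.
Round 3 (the publisher proposes): the author can get 66.2186 next round, worth 0.67 × 66.2186 = 44.366462 now; the publisher offers that and keeps 55.633538.
Round 2 (the author proposes): the publisher can get 55.633538 next round, worth 0.67 × 55.633538 = 37.27447046 now. The author offers 37.27447046 and keeps 100 − 37.27447046 = 62.72552954.
Round 1 (the publisher proposes): the author can get 62.72552954 next round, worth 0.67 × 62.72552954 = 42.0261047918 now, so the publisher offers 42.0261047918, keeping 57.9738952082.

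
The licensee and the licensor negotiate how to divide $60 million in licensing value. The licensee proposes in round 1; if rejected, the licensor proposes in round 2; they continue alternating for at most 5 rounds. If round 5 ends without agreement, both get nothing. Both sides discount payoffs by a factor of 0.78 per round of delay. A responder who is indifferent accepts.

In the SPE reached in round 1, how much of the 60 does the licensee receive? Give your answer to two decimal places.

Round 5 (the licensee proposes): the licensor will accept anything ≥ 0, so the licensee offers 0 and keeps 60.
Round 4 (the licensor proposes): the licensee can get 60 next round, worth 0.78 × 60 = 46.8 now, so the licensor offers 46.8, keeping 13.2.
Round 3 (the licensee proposes): the licensor can get 13.2 next round, worth 0.78 × 13.2 = 10.296 now; the licensee offers that and keeps 49.704.
Round 2 (the licensor proposes): the licensee can get 49.704 next round, worth 0.78 × 49.704 = 38.76912 now; the licensor offers that and keeps 21.23088.
Round 1 (the licensee proposes): the licensor can get 21.23088 next round, worth 0.78 × 21.23088 = 16.5600864 now; the licensee offers that and keeps 43.4399136.

43.44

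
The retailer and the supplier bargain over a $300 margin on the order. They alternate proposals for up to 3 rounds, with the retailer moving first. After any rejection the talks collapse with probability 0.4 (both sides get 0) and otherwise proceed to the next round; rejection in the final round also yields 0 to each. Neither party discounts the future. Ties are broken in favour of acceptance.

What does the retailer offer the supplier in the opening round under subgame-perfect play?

72

By backward induction:
Round 3 (the retailer proposes): the supplier will accept anything ≥ 0, so the retailer offers 0 and keeps 300.
Round 2 (the supplier proposes): rejecting gives the retailer an expected 0.6 × 300 = 180, so the supplier offers 180, keeping 120.
Round 1 (the retailer proposes): rejecting gives the supplier an expected 0.6 × 120 = 72, so the retailer offers 72, keeping 228.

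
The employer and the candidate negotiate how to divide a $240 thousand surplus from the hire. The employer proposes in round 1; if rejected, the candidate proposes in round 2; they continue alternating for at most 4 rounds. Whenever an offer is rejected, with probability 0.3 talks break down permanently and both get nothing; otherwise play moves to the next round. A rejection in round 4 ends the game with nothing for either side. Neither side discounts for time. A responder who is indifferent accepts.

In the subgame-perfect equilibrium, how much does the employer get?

107.28

Round 4 (the candidate proposes): the employer will accept anything ≥ 0, so the candidate offers 0 and keeps 240.
Round 3 (the employer proposes): rejecting gives the candidate an expected 0.7 × 240 = 168; the employer offers that and keeps 72.
Round 2 (the candidate proposes): rejecting gives the employer an expected 0.7 × 72 = 50.4, so the candidate offers 50.4, keeping 189.6.
Round 1 (the employer proposes): rejecting gives the candidate an expected 0.7 × 189.6 = 132.72; the employer offers that and keeps 107.28.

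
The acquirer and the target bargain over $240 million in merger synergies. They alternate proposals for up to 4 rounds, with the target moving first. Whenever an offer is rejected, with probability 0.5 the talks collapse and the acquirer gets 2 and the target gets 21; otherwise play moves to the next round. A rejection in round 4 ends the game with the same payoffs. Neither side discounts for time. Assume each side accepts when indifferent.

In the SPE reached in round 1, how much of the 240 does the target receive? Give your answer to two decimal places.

Round 4 (the acquirer proposes): the target gets 21 if talks fail, so the acquirer offers 21 and keeps 219.
Round 3 (the target proposes): rejecting gives the acquirer an expected 0.5 × 219 + 0.5 × 2 = 110.5, so the target offers 110.5, keeping 129.5.
Round 2 (the acquirer proposes): rejecting gives the target an expected 0.5 × 129.5 + 0.5 × 21 = 75.25. The acquirer offers 75.25 and keeps 240 − 75.25 = 164.75.
Round 1 (the target proposes): rejecting gives the acquirer an expected 0.5 × 164.75 + 0.5 × 2 = 83.375. The target offers 83.375 and keeps 240 − 83.375 = 156.625.

156.63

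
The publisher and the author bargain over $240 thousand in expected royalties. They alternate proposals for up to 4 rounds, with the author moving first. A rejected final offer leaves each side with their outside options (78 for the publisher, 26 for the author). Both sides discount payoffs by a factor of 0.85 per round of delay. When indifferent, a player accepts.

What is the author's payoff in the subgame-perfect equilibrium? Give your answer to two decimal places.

Round 4 (the publisher proposes): the author gets 26 if talks fail, so the publisher offers 26 and keeps 214.
Round 3 (the author proposes): the publisher can get 214 next round, worth 0.85 × 214 = 181.9 now. The author offers 181.9 and keeps 240 − 181.9 = 58.1.
Round 2 (the publisher proposes): the author can get 58.1 next round, worth 0.85 × 58.1 = 49.385 now; the publisher offers that and keeps 190.615.
Round 1 (the author proposes): the publisher can get 190.615 next round, worth 0.85 × 190.615 = 162.02275 now, so the author offers 162.02275, keeping 77.97725.

77.98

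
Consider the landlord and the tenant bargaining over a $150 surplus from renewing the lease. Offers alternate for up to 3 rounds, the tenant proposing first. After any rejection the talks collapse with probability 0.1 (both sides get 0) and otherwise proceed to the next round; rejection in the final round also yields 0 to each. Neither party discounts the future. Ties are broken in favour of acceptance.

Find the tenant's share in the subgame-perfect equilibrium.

136.5

Round 3 (the tenant proposes): rejection yields 0 for the landlord; the tenant offers 0 and keeps 150.
Round 2 (the landlord proposes): rejecting gives the tenant an expected 0.9 × 150 = 135. The landlord offers 135 and keeps 150 − 135 = 15.
Round 1 (the tenant proposes): rejecting gives the landlord an expected 0.9 × 15 = 13.5; the tenant offers that and keeps 136.5.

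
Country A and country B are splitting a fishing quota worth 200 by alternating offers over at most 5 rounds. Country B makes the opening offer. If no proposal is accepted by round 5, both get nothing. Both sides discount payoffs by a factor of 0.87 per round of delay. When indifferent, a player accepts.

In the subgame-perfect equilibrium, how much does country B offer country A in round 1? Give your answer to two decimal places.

39.74

Solve by backward induction from round 5.
Round 5 (country B proposes): country A will accept anything ≥ 0, so country B offers 0 and keeps 200.
Round 4 (country A proposes): country B can get 200 next round, worth 0.87 × 200 = 174 now, so country A offers 174, keeping 26.
Round 3 (country B proposes): country A can get 26 next round, worth 0.87 × 26 = 22.62 now. Country B offers 22.62 and keeps 200 − 22.62 = 177.38.
Round 2 (country A proposes): country B can get 177.38 next round, worth 0.87 × 177.38 = 154.3206 now, so country A offers 154.3206, keeping 45.6794.
Round 1 (country B proposes): country A can get 45.6794 next round, worth 0.87 × 45.6794 = 39.741078 now, so country B offers 39.741078, keeping 160.258922.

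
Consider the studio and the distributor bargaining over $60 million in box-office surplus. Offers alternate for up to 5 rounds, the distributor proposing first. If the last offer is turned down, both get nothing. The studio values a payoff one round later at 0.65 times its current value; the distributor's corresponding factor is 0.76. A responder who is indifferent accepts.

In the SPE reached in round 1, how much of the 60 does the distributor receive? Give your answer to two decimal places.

46.02

Round 5 (the distributor proposes): the studio will accept anything ≥ 0, so the distributor offers 0 and keeps 60.
Round 4 (the studio proposes): the distributor can get 60 next round, worth 0.76 × 60 = 45.6 now; the studio offers that and keeps 14.4.
Round 3 (the distributor proposes): the studio can get 14.4 next round, worth 0.65 × 14.4 = 9.36 now; the distributor offers that and keeps 50.64.
Round 2 (the studio proposes): the distributor can get 50.64 next round, worth 0.76 × 50.64 = 38.4864 now, so the studio offers 38.4864, keeping 21.5136.
Round 1 (the distributor proposes): the studio can get 21.5136 next round, worth 0.65 × 21.5136 = 13.98384 now. The distributor offers 13.98384 and keeps 60 − 13.98384 = 46.01616.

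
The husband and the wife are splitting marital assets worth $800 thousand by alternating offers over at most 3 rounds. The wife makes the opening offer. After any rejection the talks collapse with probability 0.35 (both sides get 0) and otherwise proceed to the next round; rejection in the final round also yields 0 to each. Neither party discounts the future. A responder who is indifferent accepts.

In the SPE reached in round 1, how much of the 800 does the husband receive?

Round 3 (the wife proposes): the husband will accept anything ≥ 0, so the wife offers 0 and keeps 800.
Round 2 (the husband proposes): rejecting gives the wife an expected 0.65 × 800 = 520. The husband offers 520 and keeps 800 − 520 = 280.
Round 1 (the wife proposes): rejecting gives the husband an expected 0.65 × 280 = 182; the wife offers that and keeps 618.

182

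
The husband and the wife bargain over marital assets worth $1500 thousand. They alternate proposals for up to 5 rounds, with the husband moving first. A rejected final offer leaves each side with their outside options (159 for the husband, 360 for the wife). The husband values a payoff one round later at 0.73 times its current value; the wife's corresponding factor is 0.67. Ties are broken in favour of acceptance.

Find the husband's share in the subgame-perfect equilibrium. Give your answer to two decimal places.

1009.81

Round 5 (the husband proposes): the wife gets 360 if talks fail, so the husband offers 360 and keeps 1140.
Round 4 (the wife proposes): the husband can get 1140 next round, worth 0.73 × 1140 = 832.2 now. The wife offers 832.2 and keeps 1500 − 832.2 = 667.8.
Round 3 (the husband proposes): the wife can get 667.8 next round, worth 0.67 × 667.8 = 447.426 now, so the husband offers 447.426, keeping 1052.574.
Round 2 (the wife proposes): the husband can get 1052.574 next round, worth 0.73 × 1052.574 = 768.37902 now. The wife offers 768.37902 and keeps 1500 − 768.37902 = 731.62098.
Round 1 (the husband proposes): the wife can get 731.62098 next round, worth 0.67 × 731.62098 = 490.1860566 now. The husband offers 490.1860566 and keeps 1500 − 490.1860566 = 1009.8139434.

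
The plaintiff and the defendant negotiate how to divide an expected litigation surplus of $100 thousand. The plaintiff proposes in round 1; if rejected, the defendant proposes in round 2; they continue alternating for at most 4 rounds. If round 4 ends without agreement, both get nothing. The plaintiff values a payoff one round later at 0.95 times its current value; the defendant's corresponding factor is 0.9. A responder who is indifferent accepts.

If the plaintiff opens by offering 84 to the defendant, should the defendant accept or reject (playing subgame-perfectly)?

Accept

Round 4 (the defendant proposes): the plaintiff will accept anything ≥ 0, so the defendant offers 0 and keeps 100.
Round 3 (the plaintiff proposes): the defendant can get 100 next round, worth 0.9 × 100 = 90 now; the plaintiff offers that and keeps 10.
Round 2 (the defendant proposes): the plaintiff can get 10 next round, worth 0.95 × 10 = 9.5 now; the defendant offers that and keeps 90.5.
So by rejecting in round 1, the defendant gets 90.5 next round, worth 0.9 × 90.5 = 81.45 now.
Offer 84 ≥ 81.45, so the defendant accepts.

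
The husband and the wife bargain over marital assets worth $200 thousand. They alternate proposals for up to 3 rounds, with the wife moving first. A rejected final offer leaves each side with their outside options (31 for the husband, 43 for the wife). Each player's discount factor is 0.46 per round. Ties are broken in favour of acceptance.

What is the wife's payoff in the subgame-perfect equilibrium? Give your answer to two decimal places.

Round 3 (the wife proposes): the husband gets 31 if talks fail, so the wife offers 31 and keeps 169.
Round 2 (the husband proposes): the wife can get 169 next round, worth 0.46 × 169 = 77.74 now. The husband offers 77.74 and keeps 200 − 77.74 = 122.26.
Round 1 (the wife proposes): the husband can get 122.26 next round, worth 0.46 × 122.26 = 56.2396 now. The wife offers 56.2396 and keeps 200 − 56.2396 = 143.7604.

143.76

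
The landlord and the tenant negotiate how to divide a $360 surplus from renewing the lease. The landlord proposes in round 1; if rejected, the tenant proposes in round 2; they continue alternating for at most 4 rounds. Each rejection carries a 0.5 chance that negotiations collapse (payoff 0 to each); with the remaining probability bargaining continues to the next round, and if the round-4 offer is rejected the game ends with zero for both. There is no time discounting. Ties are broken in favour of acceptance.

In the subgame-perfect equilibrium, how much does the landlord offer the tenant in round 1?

135

By backward induction:
Round 4 (the tenant proposes): rejection yields 0 for the landlord; the tenant offers 0 and keeps 360.
Round 3 (the landlord proposes): rejecting gives the tenant an expected 0.5 × 360 = 180, so the landlord offers 180, keeping 180.
Round 2 (the tenant proposes): rejecting gives the landlord an expected 0.5 × 180 = 90; the tenant offers that and keeps 270.
Round 1 (the landlord proposes): rejecting gives the tenant an expected 0.5 × 270 = 135. The landlord offers 135 and keeps 360 − 135 = 225.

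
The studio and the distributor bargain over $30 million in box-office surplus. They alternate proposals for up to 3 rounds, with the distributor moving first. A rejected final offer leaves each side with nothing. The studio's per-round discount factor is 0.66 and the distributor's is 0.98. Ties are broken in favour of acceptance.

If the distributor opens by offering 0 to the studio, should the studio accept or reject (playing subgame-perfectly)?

Reject

Round 3 (the distributor proposes): rejection yields 0 for the studio; the distributor offers 0 and keeps 30.
Round 2 (the studio proposes): the distributor can get 30 next round, worth 0.98 × 30 = 29.4 now. The studio offers 29.4 and keeps 30 − 29.4 = 0.6.
So by rejecting in round 1, the studio gets 0.6 next round, worth 0.66 × 0.6 = 0.396 now.
Offer 0 < 0.396, so the studio rejects.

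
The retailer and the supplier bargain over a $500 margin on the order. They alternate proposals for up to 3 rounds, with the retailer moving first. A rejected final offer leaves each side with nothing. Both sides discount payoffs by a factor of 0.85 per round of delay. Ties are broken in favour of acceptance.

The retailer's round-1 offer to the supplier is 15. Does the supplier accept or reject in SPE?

Round 3 (the retailer proposes): rejection yields 0 for the supplier; the retailer offers 0 and keeps 500.
Round 2 (the supplier proposes): the retailer can get 500 next round, worth 0.85 × 500 = 425 now; the supplier offers that and keeps 75.
So by rejecting in round 1, the supplier gets 75 next round, worth 0.85 × 75 = 63.75 now.
Offer 15 < 63.75, so the supplier rejects.

Reject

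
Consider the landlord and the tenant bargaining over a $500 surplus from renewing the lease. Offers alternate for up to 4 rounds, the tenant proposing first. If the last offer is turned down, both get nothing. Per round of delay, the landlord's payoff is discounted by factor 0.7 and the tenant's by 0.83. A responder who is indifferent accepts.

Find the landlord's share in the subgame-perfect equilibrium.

262.85

Round 4 (the landlord proposes): the tenant will accept anything ≥ 0, so the landlord offers 0 and keeps 500.
Round 3 (the tenant proposes): the landlord can get 500 next round, worth 0.7 × 500 = 350 now. The tenant offers 350 and keeps 500 − 350 = 150.
Round 2 (the landlord proposes): the tenant can get 150 next round, worth 0.83 × 150 = 124.5 now, so the landlord offers 124.5, keeping 375.5.
Round 1 (the tenant proposes): the landlord can get 375.5 next round, worth 0.7 × 375.5 = 262.85 now. The tenant offers 262.85 and keeps 500 − 262.85 = 237.15.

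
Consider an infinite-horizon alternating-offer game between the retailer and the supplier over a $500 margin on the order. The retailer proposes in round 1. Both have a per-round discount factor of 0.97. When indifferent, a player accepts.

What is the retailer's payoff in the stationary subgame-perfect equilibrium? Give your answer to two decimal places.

253.81

When the retailer proposes, the supplier accepts any offer worth at least 0.97 times what the supplier would get by proposing next round; and vice versa.
This gives x = 500 − 0.97y and y = 500 − 0.97x, where x and y are each side's share when it proposes.
Hence (1 − 0.97·0.97)x = 500(1 − 0.97), i.e. 0.0591·x = 15.
x ≈ 253.8071; the supplier's share is 500 − x ≈ 246.1929.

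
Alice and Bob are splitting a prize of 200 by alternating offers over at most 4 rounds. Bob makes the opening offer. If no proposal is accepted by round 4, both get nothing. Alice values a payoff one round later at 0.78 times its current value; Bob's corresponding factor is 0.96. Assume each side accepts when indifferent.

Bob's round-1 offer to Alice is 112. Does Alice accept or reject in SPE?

Work out Alice's continuation value if the offer is rejected.
Round 4 (Alice proposes): Bob will accept anything ≥ 0, so Alice offers 0 and keeps 200.
Round 3 (Bob proposes): Alice can get 200 next round, worth 0.78 × 200 = 156 now, so Bob offers 156, keeping 44.
Round 2 (Alice proposes): Bob can get 44 next round, worth 0.96 × 44 = 42.24 now, so Alice offers 42.24, keeping 157.76.
So by rejecting in round 1, Alice gets 157.76 next round, worth 0.78 × 157.76 = 123.0528 now.
Offer 112 < 123.0528, so Alice rejects.

Reject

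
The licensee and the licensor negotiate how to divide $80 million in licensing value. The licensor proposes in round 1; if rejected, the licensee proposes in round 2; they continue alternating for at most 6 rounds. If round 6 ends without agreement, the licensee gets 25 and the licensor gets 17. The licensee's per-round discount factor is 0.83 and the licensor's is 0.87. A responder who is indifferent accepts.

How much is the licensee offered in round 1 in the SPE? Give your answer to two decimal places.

Round 6 (the licensee proposes): the licensor gets 17 if talks fail, so the licensee offers 17 and keeps 63.
Round 5 (the licensor proposes): the licensee can get 63 next round, worth 0.83 × 63 = 52.29 now. The licensor offers 52.29 and keeps 80 − 52.29 = 27.71.
Round 4 (the licensee proposes): the licensor can get 27.71 next round, worth 0.87 × 27.71 = 24.1077 now; the licensee offers that and keeps 55.8923.
Round 3 (the licensor proposes): the licensee can get 55.8923 next round, worth 0.83 × 55.8923 = 46.390609 now. The licensor offers 46.390609 and keeps 80 − 46.390609 = 33.609391.
Round 2 (the licensee proposes): the licensor can get 33.609391 next round, worth 0.87 × 33.609391 = 29.24017017 now; the licensee offers that and keeps 50.75982983.
Round 1 (the licensor proposes): the licensee can get 50.75982983 next round, worth 0.83 × 50.75982983 = 42.1306587589 now, so the licensor offers 42.1306587589, keeping 37.8693412411.

42.13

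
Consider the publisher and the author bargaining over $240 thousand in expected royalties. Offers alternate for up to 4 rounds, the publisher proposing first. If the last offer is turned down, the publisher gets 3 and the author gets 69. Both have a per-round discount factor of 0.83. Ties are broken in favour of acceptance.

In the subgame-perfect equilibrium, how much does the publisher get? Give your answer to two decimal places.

Round 4 (the author proposes): the publisher gets 3 if talks fail, so the author offers 3 and keeps 237.
Round 3 (the publisher proposes): the author can get 237 next round, worth 0.83 × 237 = 196.71 now. The publisher offers 196.71 and keeps 240 − 196.71 = 43.29.
Round 2 (the author proposes): the publisher can get 43.29 next round, worth 0.83 × 43.29 = 35.9307 now, so the author offers 35.9307, keeping 204.0693.
Round 1 (the publisher proposes): the author can get 204.0693 next round, worth 0.83 × 204.0693 = 169.377519 now. The publisher offers 169.377519 and keeps 240 − 169.377519 = 70.622481.

70.62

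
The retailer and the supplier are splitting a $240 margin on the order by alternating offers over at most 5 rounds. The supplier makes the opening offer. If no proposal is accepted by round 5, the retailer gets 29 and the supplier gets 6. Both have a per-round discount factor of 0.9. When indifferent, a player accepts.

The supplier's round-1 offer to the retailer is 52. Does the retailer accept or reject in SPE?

Reject

Round 5 (the supplier proposes): the retailer gets 29 if talks fail, so the supplier offers 29 and keeps 211.
Round 4 (the retailer proposes): the supplier can get 211 next round, worth 0.9 × 211 = 189.9 now; the retailer offers that and keeps 50.1.
Round 3 (the supplier proposes): the retailer can get 50.1 next round, worth 0.9 × 50.1 = 45.09 now. The supplier offers 45.09 and keeps 240 − 45.09 = 194.91.
Round 2 (the retailer proposes): the supplier can get 194.91 next round, worth 0.9 × 194.91 = 175.419 now. The retailer offers 175.419 and keeps 240 − 175.419 = 64.581.
So by rejecting in round 1, the retailer gets 64.581 next round, worth 0.9 × 64.581 = 58.1229 now.
Offer 52 < 58.1229, so the retailer rejects.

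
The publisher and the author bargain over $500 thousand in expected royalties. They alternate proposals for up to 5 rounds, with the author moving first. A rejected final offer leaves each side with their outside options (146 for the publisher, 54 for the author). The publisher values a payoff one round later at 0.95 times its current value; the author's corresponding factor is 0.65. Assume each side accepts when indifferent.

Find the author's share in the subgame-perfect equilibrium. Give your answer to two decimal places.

Round 5 (the author proposes): the publisher gets 146 if talks fail, so the author offers 146 and keeps 354.
Round 4 (the publisher proposes): the author can get 354 next round, worth 0.65 × 354 = 230.1 now. The publisher offers 230.1 and keeps 500 − 230.1 = 269.9.
Round 3 (the author proposes): the publisher can get 269.9 next round, worth 0.95 × 269.9 = 256.405 now. The author offers 256.405 and keeps 500 − 256.405 = 243.595.
Round 2 (the publisher proposes): the author can get 243.595 next round, worth 0.65 × 243.595 = 158.33675 now, so the publisher offers 158.33675, keeping 341.66325.
Round 1 (the author proposes): the publisher can get 341.66325 next round, worth 0.95 × 341.66325 = 324.5800875 now. The author offers 324.5800875 and keeps 500 − 324.5800875 = 175.4199125.

175.42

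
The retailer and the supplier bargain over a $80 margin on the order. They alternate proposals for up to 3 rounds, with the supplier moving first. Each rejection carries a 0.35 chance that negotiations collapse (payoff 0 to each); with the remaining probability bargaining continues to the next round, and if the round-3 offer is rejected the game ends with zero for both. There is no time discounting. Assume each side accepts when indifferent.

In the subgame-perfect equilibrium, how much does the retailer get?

18.2

Round 3 (the supplier proposes): the retailer will accept anything ≥ 0, so the supplier offers 0 and keeps 80.
Round 2 (the retailer proposes): rejecting gives the supplier an expected 0.65 × 80 = 52; the retailer offers that and keeps 28.
Round 1 (the supplier proposes): rejecting gives the retailer an expected 0.65 × 28 = 18.2; the supplier offers that and keeps 61.8.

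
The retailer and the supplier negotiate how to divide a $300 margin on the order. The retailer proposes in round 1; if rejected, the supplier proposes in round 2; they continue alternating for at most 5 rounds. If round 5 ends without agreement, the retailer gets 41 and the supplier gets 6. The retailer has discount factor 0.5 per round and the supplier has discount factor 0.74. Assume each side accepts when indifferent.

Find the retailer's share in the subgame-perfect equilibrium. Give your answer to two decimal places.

147.11

Round 5 (the retailer proposes): the supplier gets 6 if talks fail, so the retailer offers 6 and keeps 294.
Round 4 (the supplier proposes): the retailer can get 294 next round, worth 0.5 × 294 = 147 now. The supplier offers 147 and keeps 300 − 147 = 153.
Round 3 (the retailer proposes): the supplier can get 153 next round, worth 0.74 × 153 = 113.22 now, so the retailer offers 113.22, keeping 186.78.
Round 2 (the supplier proposes): the retailer can get 186.78 next round, worth 0.5 × 186.78 = 93.39 now. The supplier offers 93.39 and keeps 300 − 93.39 = 206.61.
Round 1 (the retailer proposes): the supplier can get 206.61 next round, worth 0.74 × 206.61 = 152.8914 now; the retailer offers that and keeps 147.1086.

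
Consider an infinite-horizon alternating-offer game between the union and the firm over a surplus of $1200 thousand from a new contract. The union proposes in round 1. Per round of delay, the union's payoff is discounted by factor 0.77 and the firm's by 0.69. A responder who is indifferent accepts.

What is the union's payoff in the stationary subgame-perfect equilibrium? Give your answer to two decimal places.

Let x be the union's share when the union proposes and y be the firm's share when the firm proposes.
The firm accepts iff offered ≥ 0.69·y, so x = 1200 − 0.69y. Symmetrically y = 1200 − 0.77x.
Substituting: x = 1200 − 0.69(1200 − 0.77x), giving x(1 − 0.77·0.69) = 1200(1 − 0.69).
So x = 1200 × 0.31 / 0.4687 ≈ 793.6847, and the firm receives 1200 − x ≈ 406.3153.

793.68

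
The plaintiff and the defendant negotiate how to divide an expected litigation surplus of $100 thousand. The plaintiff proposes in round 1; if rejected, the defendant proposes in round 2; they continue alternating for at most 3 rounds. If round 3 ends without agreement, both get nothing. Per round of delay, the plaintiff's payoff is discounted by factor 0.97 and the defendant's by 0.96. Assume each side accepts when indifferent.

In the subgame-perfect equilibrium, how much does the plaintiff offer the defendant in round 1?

Round 3 (the plaintiff proposes): rejection yields 0 for the defendant; the plaintiff offers 0 and keeps 100.
Round 2 (the defendant proposes): the plaintiff can get 100 next round, worth 0.97 × 100 = 97 now, so the defendant offers 97, keeping 3.
Round 1 (the plaintiff proposes): the defendant can get 3 next round, worth 0.96 × 3 = 2.88 now, so the plaintiff offers 2.88, keeping 97.12.

2.88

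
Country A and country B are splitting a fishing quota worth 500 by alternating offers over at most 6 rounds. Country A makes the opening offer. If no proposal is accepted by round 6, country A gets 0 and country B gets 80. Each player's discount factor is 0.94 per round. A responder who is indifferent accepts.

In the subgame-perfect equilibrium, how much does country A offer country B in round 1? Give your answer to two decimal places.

Round 6 (country B proposes): country A will accept anything ≥ 0, so country B offers 0 and keeps 500.
Round 5 (country A proposes): country B can get 500 next round, worth 0.94 × 500 = 470 now, so country A offers 470, keeping 30.
Round 4 (country B proposes): country A can get 30 next round, worth 0.94 × 30 = 28.2 now. Country B offers 28.2 and keeps 500 − 28.2 = 471.8.
Round 3 (country A proposes): country B can get 471.8 next round, worth 0.94 × 471.8 = 443.492 now, so country A offers 443.492, keeping 56.508.
Round 2 (country B proposes): country A can get 56.508 next round, worth 0.94 × 56.508 = 53.11752 now, so country B offers 53.11752, keeping 446.88248.
Round 1 (country A proposes): country B can get 446.88248 next round, worth 0.94 × 446.88248 = 420.0695312 now; country A offers that and keeps 79.9304688.

420.07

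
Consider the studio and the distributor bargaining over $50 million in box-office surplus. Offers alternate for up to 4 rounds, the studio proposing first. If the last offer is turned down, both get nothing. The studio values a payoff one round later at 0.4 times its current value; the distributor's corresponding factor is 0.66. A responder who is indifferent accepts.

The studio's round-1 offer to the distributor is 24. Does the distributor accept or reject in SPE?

Work out the distributor's continuation value if the offer is rejected.
Round 4 (the distributor proposes): rejection yields 0 for the studio; the distributor offers 0 and keeps 50.
Round 3 (the studio proposes): the distributor can get 50 next round, worth 0.66 × 50 = 33 now, so the studio offers 33, keeping 17.
Round 2 (the distributor proposes): the studio can get 17 next round, worth 0.4 × 17 = 6.8 now; the distributor offers that and keeps 43.2.
So by rejecting in round 1, the distributor gets 43.2 next round, worth 0.66 × 43.2 = 28.512 now.
Offer 24 < 28.512, so the distributor rejects.

Reject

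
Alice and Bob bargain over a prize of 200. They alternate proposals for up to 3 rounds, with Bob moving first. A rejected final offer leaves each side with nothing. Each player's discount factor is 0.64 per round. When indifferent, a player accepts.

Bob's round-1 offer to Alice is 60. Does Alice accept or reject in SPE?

Accept

Round 3 (Bob proposes): Alice will accept anything ≥ 0, so Bob offers 0 and keeps 200.
Round 2 (Alice proposes): Bob can get 200 next round, worth 0.64 × 200 = 128 now. Alice offers 128 and keeps 200 − 128 = 72.
So by rejecting in round 1, Alice gets 72 next round, worth 0.64 × 72 = 46.08 now.
Offer 60 ≥ 46.08, so Alice accepts.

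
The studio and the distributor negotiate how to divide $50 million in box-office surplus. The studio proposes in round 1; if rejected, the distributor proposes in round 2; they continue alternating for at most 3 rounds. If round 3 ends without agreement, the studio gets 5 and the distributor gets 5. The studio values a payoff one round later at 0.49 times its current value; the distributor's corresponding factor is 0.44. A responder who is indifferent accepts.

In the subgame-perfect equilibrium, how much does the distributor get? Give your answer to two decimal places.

Round 3 (the studio proposes): the distributor gets 5 if talks fail, so the studio offers 5 and keeps 45.
Round 2 (the distributor proposes): the studio can get 45 next round, worth 0.49 × 45 = 22.05 now, so the distributor offers 22.05, keeping 27.95.
Round 1 (the studio proposes): the distributor can get 27.95 next round, worth 0.44 × 27.95 = 12.298 now, so the studio offers 12.298, keeping 37.702.

12.30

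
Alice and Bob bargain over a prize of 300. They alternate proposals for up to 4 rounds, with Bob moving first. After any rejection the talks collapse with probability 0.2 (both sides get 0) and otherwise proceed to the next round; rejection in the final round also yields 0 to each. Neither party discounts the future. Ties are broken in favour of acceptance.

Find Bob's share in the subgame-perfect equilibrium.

By backward induction:
Round 4 (Alice proposes): Bob will accept anything ≥ 0, so Alice offers 0 and keeps 300.
Round 3 (Bob proposes): rejecting gives Alice an expected 0.8 × 300 = 240. Bob offers 240 and keeps 300 − 240 = 60.
Round 2 (Alice proposes): rejecting gives Bob an expected 0.8 × 60 = 48. Alice offers 48 and keeps 300 − 48 = 252.
Round 1 (Bob proposes): rejecting gives Alice an expected 0.8 × 252 = 201.6; Bob offers that and keeps 98.4.

98.4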